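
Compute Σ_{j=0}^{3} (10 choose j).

176

1 + 10 + 45 + 120 = 176.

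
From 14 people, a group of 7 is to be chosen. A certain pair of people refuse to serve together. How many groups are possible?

All 7-subsets: C(14,7) = 3432. Those containing both fixed elements: C(12,5) = 792.
3432 − 792 = 2640.

2640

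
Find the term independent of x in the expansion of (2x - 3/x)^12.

43110144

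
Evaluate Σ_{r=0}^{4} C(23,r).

1 + 23 + 253 + 1771 + 8855 = 10903.

10903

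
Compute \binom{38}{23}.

15471286560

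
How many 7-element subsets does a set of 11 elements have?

330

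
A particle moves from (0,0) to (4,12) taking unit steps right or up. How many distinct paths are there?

Each path is a sequence of 16 steps with 4 rights: C(16,4) = 1820.

1820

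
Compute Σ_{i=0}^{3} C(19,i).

1160

1 + 19 + 171 + 969 = 1160.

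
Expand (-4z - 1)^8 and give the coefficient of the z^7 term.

The general term is C(8,j)·(-4z)^j·(-1)^(8-j); the z^7 term has j = 7.
C(8,7) = 8.
Coefficient = C(8,7) · (-4)^7 · (-1)^1 = 8 · (-16384) · (-1) = 131072.

131072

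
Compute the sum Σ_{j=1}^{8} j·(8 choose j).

Since j·C(8,j) = 8·C(7,j−1), the sum is 8·2^7 = 8·128 = 1024.

1024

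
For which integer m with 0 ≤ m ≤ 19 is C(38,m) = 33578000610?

18

C(38,m) increases on 0 ≤ m ≤ 19. C(38,17) = 28781143380 and C(38,18) = 33578000610, so m = 18.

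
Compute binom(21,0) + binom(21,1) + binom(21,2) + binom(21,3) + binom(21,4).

1 + 21 + 210 + 1330 + 5985 = 7547.

7547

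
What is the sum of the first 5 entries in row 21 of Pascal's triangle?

7547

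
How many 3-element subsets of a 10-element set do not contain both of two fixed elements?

112

All 3-subsets: C(10,3) = 120. Those containing both fixed elements: C(8,1) = 8.
120 − 8 = 112.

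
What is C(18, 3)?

816

C(18,3) = (18·17·16) / 3! = 4896 / 6 = 816.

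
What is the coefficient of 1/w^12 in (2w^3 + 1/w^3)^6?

12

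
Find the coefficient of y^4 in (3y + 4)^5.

1620

The general term is C(5,j)·(3y)^j·(4)^(5-j); the y^4 term has j = 4.
C(5,4) = 5.
Coefficient = C(5,4) · 3^4 · 4^1 = 5 · 81 · 4 = 1620.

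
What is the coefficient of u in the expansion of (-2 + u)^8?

The general term is C(8,j)·(-2)^j·(u)^(8-j); the u^1 term has j = 7.
C(8,7) = 8.
Coefficient = C(8,7) · (-2)^7 = 8 · (-128) = -1024.

-1024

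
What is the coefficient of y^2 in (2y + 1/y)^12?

101376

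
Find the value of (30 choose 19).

54627300

C(30,19) = C(30,11) by symmetry.
C(30,11) = (30·29·28·27·26·25·24·23·22·21·20) / 11! = 2180547008640000 / 39916800 = 54627300.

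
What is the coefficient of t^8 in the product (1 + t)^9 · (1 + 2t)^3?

Coefficient of t^8 = Σ_{j} C(9,j)·1^j·C(3,8-j)·2^(8-j) for j from 5 to 8.
= 1008 + 1008 + 216 + 9 = 2241.

2241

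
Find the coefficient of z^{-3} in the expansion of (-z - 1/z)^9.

-84

General term: C(9,j)·(-z)^j·(-1/z)^(9-j), with z-exponent 1j − 1(9−j) = 2j − 9.
Set 2j − 9 = -3: j = 3.
C(9,3) = 84; (-1)^3 = -1; (-1)^6 = 1.
Coefficient = 84 · (-1) · 1 = -84.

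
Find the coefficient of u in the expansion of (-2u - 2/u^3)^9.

-18432

General term: C(9,j)·(-2u)^j·(-2/u^3)^(9-j), with u-exponent 1j − 3(9−j) = 4j − 27.
Set 4j − 27 = 1: j = 7.
C(9,7) = 36; (-2)^7 = -128; (-2)^2 = 4.
Coefficient = 36 · (-128) · 4 = -18432.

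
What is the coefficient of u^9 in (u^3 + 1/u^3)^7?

21

General term: C(7,j)·(u^3)^j·(1/u^3)^(7-j), with u-exponent 3j − 3(7−j) = 6j − 21.
Set 6j − 21 = 9: j = 5.
C(7,5) = 21; 1^5 = 1; 1^2 = 1.
Coefficient = 21 · 1 · 1 = 21.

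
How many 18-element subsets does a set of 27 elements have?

4686825

C(27,18) = C(27,9) by symmetry.
C(27,9) = (27·26·25·24·23·22·21·20·19) / 9! = 1700755056000 / 362880 = 4686825.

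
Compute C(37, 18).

17672631900

C(37,18) = (37·36·35·34·33·32·31·30·29·28·27·26·25·24·23·22·21·20) / 18! = 113146793787569865523200000 / 6402373705728000 = 17672631900.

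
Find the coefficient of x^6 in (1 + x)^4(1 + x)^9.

1716

Coefficient of x^6 = Σ_{j} C(4,j)·C(9,6-j) for j from 0 to 4.
= 84 + 504 + 756 + 336 + 36 = 1716.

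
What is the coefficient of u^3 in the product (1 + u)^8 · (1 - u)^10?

Coefficient of u^3 = Σ_{j} C(8,j)·1^j·C(10,3-j)·(-1)^(3-j) for j from 0 to 3.
= (-120) + 360 + (-280) + 56 = 16.

16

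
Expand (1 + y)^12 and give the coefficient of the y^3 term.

220

The general term is C(12,j)·(1)^j·(y)^(12-j); the y^3 term has j = 9.
C(12,9) = 220.
Coefficient = C(12,9) = 220.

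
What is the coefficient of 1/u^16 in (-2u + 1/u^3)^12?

General term: C(12,j)·(-2u)^j·(1/u^3)^(12-j), with u-exponent 1j − 3(12−j) = 4j − 36.
Set 4j − 36 = -16: j = 5.
C(12,5) = 792; (-2)^5 = -32; 1^7 = 1.
Coefficient = 792 · (-32) · 1 = -25344.

-25344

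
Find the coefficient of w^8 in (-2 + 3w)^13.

The general term is C(13,j)·(-2)^j·(3w)^(13-j); the w^8 term has j = 5.
C(13,5) = 1287.
Coefficient = C(13,5) · (-2)^5 · 3^8 = 1287 · (-32) · 6561 = -270208224.

-270208224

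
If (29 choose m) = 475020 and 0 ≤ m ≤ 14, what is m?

6

C(29,m) increases on 0 ≤ m ≤ 14. C(29,5) = 118755 and C(29,6) = 475020, so m = 6.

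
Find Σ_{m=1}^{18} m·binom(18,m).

Differentiating (1+x)^18 and setting x=1: Σ m·C(18,m) = 18·2^17 = 2359296.

2359296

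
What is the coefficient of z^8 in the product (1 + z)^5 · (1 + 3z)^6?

Coefficient of z^8 = Σ_{j} C(5,j)·1^j·C(6,8-j)·3^(8-j) for j from 2 to 5.
= 7290 + 14580 + 6075 + 540 = 28485.

28485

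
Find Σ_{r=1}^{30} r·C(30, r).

Differentiating (1+x)^30 and setting x=1: Σ r·C(30,r) = 30·2^29 = 16106127360.

16106127360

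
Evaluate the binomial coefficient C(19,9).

C(19,9) = (19·18·17·16·15·14·13·12·11) / 9! = 33522128640 / 362880 = 92378.

92378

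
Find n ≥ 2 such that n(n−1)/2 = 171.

19

n(n−1)/2 = 171 ⇒ n(n−1) = 342. Since 19·18 = 342, n = 19.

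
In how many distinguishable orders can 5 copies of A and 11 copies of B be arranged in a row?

4368

Choose positions for the A's: C(16,5) = 4368.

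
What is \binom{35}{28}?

C(35,28) = C(35,7) by symmetry.
C(35,7) = (35·34·33·32·31·30·29) / 7! = 33891580800 / 5040 = 6724520.

6724520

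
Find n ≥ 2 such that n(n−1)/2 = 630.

36

n(n−1)/2 = 630 ⇒ n(n−1) = 1260. Since 36·35 = 1260, n = 36.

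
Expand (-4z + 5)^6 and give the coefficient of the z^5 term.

-30720

The general term is C(6,j)·(-4z)^j·(5)^(6-j); the z^5 term has j = 5.
C(6,5) = 6.
Coefficient = C(6,5) · (-4)^5 · 5^1 = 6 · (-1024) · 5 = -30720.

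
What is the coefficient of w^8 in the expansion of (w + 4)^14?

12300288

The general term is C(14,j)·(w)^j·(4)^(14-j); the w^8 term has j = 8.
C(14,8) = 3003.
Coefficient = C(14,8) · 4^6 = 3003 · 4096 = 12300288.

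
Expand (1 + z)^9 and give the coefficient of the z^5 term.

The general term is C(9,j)·(1)^j·(z)^(9-j); the z^5 term has j = 4.
C(9,4) = 126.
Coefficient = C(9,4) = 126.

126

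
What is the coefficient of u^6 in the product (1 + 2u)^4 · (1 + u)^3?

Coefficient of u^6 = Σ_{j} C(4,j)·2^j·C(3,6-j)·1^(6-j) for j from 3 to 4.
= 32 + 48 = 80.

80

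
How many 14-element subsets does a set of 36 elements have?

3796297200

C(36,14) = (36·35·34·33·32·31·30·29·28·27·26·25·24·23) / 14! = 330954702783344640000 / 87178291200 = 3796297200.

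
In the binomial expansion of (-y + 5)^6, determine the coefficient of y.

The general term is C(6,j)·(-y)^j·(5)^(6-j); the y^1 term has j = 1.
C(6,1) = 6.
Coefficient = C(6,1) · (-1)^1 · 5^5 = 6 · (-1) · 3125 = -18750.

-18750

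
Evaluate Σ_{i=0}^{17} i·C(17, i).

Since i·C(17,i) = 17·C(16,i−1), the sum is 17·2^16 = 17·65536 = 1114112.

1114112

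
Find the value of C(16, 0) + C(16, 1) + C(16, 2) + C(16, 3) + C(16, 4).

1 + 16 + 120 + 560 + 1820 = 2517.

2517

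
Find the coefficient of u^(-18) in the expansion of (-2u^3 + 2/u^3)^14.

General term: C(14,j)·(-2u^3)^j·(2/u^3)^(14-j), with u-exponent 3j − 3(14−j) = 6j − 42.
Set 6j − 42 = -18: j = 4.
C(14,4) = 1001; (-2)^4 = 16; 2^10 = 1024.
Coefficient = 1001 · 16 · 1024 = 16400384.

16400384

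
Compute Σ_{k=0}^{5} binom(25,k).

68406

1 + 25 + 300 + 2300 + 12650 + 53130 = 68406.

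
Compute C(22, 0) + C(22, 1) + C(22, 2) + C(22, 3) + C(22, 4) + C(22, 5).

1 + 22 + 231 + 1540 + 7315 + 26334 = 35443.

35443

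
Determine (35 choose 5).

C(35,5) = (35·34·33·32·31) / 5! = 38955840 / 120 = 324632.

324632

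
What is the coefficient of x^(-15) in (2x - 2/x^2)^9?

4608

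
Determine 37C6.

2324784

C(37,6) = (37·36·35·34·33·32) / 6! = 1673844480 / 720 = 2324784.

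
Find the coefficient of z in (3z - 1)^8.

The general term is C(8,j)·(3z)^j·(-1)^(8-j); the z^1 term has j = 1.
C(8,1) = 8.
Coefficient = C(8,1) · 3^1 · (-1)^7 = 8 · 3 · (-1) = -24.

-24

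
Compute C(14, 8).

3003

C(14,8) = C(14,6) by symmetry.
C(14,6) = (14·13·12·11·10·9) / 6! = 2162160 / 720 = 3003.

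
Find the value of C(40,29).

C(40,29) = C(40,11) by symmetry.
C(40,11) = (40·39·38·37·36·35·34·33·32·31·30) / 11! = 92279715720192000 / 39916800 = 2311801440.

2311801440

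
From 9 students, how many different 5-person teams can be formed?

126

This is C(9,5) = 126.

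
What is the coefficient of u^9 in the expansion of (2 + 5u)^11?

The general term is C(11,j)·(2)^j·(5u)^(11-j); the u^9 term has j = 2.
C(11,2) = 55.
Coefficient = C(11,2) · 2^2 · 5^9 = 55 · 4 · 1953125 = 429687500.

429687500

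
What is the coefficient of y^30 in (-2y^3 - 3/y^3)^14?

General term: C(14,j)·(-2y^3)^j·(-3/y^3)^(14-j), with y-exponent 3j − 3(14−j) = 6j − 42.
Set 6j − 42 = 30: j = 12.
C(14,12) = 91; (-2)^12 = 4096; (-3)^2 = 9.
Coefficient = 91 · 4096 · 9 = 3354624.

3354624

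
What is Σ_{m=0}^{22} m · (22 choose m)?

Differentiating (1+x)^22 and setting x=1: Σ m·C(22,m) = 22·2^21 = 46137344.

46137344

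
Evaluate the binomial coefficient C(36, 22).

C(36,22) = C(36,14) by symmetry.
C(36,14) = (36·35·34·33·32·31·30·29·28·27·26·25·24·23) / 14! = 330954702783344640000 / 87178291200 = 3796297200.

3796297200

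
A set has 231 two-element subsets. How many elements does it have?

22

n(n−1)/2 = 231 ⇒ n(n−1) = 462. Since 22·21 = 462, n = 22.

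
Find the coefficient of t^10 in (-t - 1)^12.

66

The general term is C(12,j)·(-t)^j·(-1)^(12-j); the t^10 term has j = 10.
C(12,10) = 66.
Coefficient = C(12,10) = 66.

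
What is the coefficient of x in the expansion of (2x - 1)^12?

The general term is C(12,j)·(2x)^j·(-1)^(12-j); the x^1 term has j = 1.
C(12,1) = 12.
Coefficient = C(12,1) · 2^1 · (-1)^11 = 12 · 2 · (-1) = -24.

-24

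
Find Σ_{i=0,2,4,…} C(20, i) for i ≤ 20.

524288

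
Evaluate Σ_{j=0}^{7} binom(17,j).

41226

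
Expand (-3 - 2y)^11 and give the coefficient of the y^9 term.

-253440

The general term is C(11,j)·(-3)^j·(-2y)^(11-j); the y^9 term has j = 2.
C(11,2) = 55.
Coefficient = C(11,2) · (-3)^2 · (-2)^9 = 55 · 9 · (-512) = -253440.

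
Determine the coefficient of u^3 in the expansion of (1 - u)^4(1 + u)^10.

Coefficient of u^3 = Σ_{j} C(4,j)·(-1)^j·C(10,3-j)·1^(3-j) for j from 0 to 3.
= 120 + (-180) + 60 + (-4) = -4.

-4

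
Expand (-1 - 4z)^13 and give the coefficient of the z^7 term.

-28114944

The general term is C(13,j)·(-1)^j·(-4z)^(13-j); the z^7 term has j = 6.
C(13,6) = 1716.
Coefficient = C(13,6) · (-4)^7 = 1716 · (-16384) = -28114944.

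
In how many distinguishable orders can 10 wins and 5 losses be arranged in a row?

3003

Choose positions for the wins: C(15,10) = 3003.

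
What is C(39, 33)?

3262623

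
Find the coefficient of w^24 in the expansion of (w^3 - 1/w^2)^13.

-286

General term: C(13,j)·(w^3)^j·(-1/w^2)^(13-j), with w-exponent 3j − 2(13−j) = 5j − 26.
Set 5j − 26 = 24: j = 10.
C(13,10) = 286; 1^10 = 1; (-1)^3 = -1.
Coefficient = 286 · 1 · (-1) = -286.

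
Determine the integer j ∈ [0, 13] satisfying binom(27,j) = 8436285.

10

C(27,j) increases on 0 ≤ j ≤ 13. C(27,9) = 4686825 and C(27,10) = 8436285, so j = 10.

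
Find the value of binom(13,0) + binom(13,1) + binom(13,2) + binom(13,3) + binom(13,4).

1093

1 + 13 + 78 + 286 + 715 = 1093.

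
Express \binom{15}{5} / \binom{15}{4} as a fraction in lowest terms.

11/5

C(n,k+1)/C(n,k) = (n−k)/(k+1) = (15−4)/(4+1) = 11/5.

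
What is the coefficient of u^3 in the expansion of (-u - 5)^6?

The general term is C(6,j)·(-u)^j·(-5)^(6-j); the u^3 term has j = 3.
C(6,3) = 20.
Coefficient = C(6,3) · (-1)^3 · (-5)^3 = 20 · (-1) · (-125) = 2500.

2500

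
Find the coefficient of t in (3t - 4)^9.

1769472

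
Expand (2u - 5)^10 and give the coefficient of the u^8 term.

The general term is C(10,j)·(2u)^j·(-5)^(10-j); the u^8 term has j = 8.
C(10,8) = 45.
Coefficient = C(10,8) · 2^8 · (-5)^2 = 45 · 256 · 25 = 288000.

288000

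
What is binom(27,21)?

296010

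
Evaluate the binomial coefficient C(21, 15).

C(21,15) = C(21,6) by symmetry.
C(21,6) = (21·20·19·18·17·16) / 6! = 39070080 / 720 = 54264.

54264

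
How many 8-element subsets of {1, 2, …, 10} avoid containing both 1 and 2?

All 8-subsets: C(10,8) = 45. Those containing both fixed elements: C(8,6) = 28.
45 − 28 = 17.

17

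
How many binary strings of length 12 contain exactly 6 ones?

924

Choose the 6 positions: C(12,6) = 924.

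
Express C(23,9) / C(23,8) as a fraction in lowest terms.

C(n,k+1)/C(n,k) = (n−k)/(k+1) = (23−8)/(8+1) = 15/9 = 5/3.

5/3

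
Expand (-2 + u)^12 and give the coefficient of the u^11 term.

The general term is C(12,j)·(-2)^j·(u)^(12-j); the u^11 term has j = 1.
C(12,1) = 12.
Coefficient = C(12,1) · (-2)^1 = 12 · (-2) = -24.

-24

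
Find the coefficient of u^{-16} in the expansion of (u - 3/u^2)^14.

59108049

General term: C(14,j)·(u)^j·(-3/u^2)^(14-j), with u-exponent 1j − 2(14−j) = 3j − 28.
Set 3j − 28 = -16: j = 4.
C(14,4) = 1001; 1^4 = 1; (-3)^10 = 59049.
Coefficient = 1001 · 1 · 59049 = 59108049.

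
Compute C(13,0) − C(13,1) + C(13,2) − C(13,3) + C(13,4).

495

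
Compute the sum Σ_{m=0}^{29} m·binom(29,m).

Since m·C(29,m) = 29·C(28,m−1), the sum is 29·2^28 = 29·268435456 = 7784628224.

7784628224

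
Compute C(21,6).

54264

C(21,6) = (21·20·19·18·17·16) / 6! = 39070080 / 720 = 54264.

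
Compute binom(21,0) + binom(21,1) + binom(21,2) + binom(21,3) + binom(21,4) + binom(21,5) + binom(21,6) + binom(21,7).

198440

1 + 21 + 210 + 1330 + 5985 + 20349 + 54264 + 116280 = 198440.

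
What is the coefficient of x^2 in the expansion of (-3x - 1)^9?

The general term is C(9,j)·(-3x)^j·(-1)^(9-j); the x^2 term has j = 2.
C(9,2) = 36.
Coefficient = C(9,2) · (-3)^2 · (-1)^7 = 36 · 9 · (-1) = -324.

-324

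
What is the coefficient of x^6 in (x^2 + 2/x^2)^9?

672

General term: C(9,j)·(x^2)^j·(2/x^2)^(9-j), with x-exponent 2j − 2(9−j) = 4j − 18.
Set 4j − 18 = 6: j = 6.
C(9,6) = 84; 1^6 = 1; 2^3 = 8.
Coefficient = 84 · 1 · 8 = 672.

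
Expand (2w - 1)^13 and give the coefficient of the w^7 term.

The general term is C(13,j)·(2w)^j·(-1)^(13-j); the w^7 term has j = 7.
C(13,7) = 1716.
Coefficient = C(13,7) · 2^7 = 1716 · 128 = 219648.

219648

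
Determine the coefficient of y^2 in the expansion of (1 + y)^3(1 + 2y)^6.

99

Coefficient of y^2 = Σ_{j} C(3,j)·1^j·C(6,2-j)·2^(2-j) for j from 0 to 2.
= 60 + 36 + 3 = 99.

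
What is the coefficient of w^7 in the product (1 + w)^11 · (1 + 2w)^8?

511402

Coefficient of w^7 = Σ_{j} C(11,j)·1^j·C(8,7-j)·2^(7-j) for j from 0 to 7.
= 1024 + 19712 + 98560 + 184800 + 147840 + 51744 + 7392 + 330 = 511402.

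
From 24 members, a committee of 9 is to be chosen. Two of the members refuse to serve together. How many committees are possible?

1136960

All 9-subsets: C(24,9) = 1307504. Those containing both fixed elements: C(22,7) = 170544.
1307504 − 170544 = 1136960.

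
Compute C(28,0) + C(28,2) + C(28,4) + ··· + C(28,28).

Even-r terms of row 28 sum to 2^27 = 134217728.

134217728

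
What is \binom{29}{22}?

1560780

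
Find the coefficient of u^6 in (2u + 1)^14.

The general term is C(14,j)·(2u)^j·(1)^(14-j); the u^6 term has j = 6.
C(14,6) = 3003.
Coefficient = C(14,6) · 2^6 = 3003 · 64 = 192192.

192192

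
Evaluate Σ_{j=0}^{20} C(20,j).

Setting x = 1 in (1+x)^20 gives Σ C(20,j) = 2^20 = 1048576.

1048576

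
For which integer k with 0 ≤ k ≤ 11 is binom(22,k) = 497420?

9

C(22,k) increases on 0 ≤ k ≤ 11. C(22,8) = 319770 and C(22,9) = 497420, so k = 9.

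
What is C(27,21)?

296010

C(27,21) = C(27,6) by symmetry.
C(27,6) = (27·26·25·24·23·22) / 6! = 213127200 / 720 = 296010.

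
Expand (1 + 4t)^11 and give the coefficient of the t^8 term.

The general term is C(11,j)·(1)^j·(4t)^(11-j); the t^8 term has j = 3.
C(11,3) = 165.
Coefficient = C(11,3) · 4^8 = 165 · 65536 = 10813440.

10813440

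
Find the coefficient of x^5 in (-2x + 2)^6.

The general term is C(6,j)·(-2x)^j·(2)^(6-j); the x^5 term has j = 5.
C(6,5) = 6.
Coefficient = C(6,5) · (-2)^5 · 2^1 = 6 · (-32) · 2 = -384.

-384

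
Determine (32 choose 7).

C(32,7) = (32·31·30·29·28·27·26) / 7! = 16963914240 / 5040 = 3365856.

3365856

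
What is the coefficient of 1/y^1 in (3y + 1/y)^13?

1250964

General term: C(13,j)·(3y)^j·(1/y)^(13-j), with y-exponent 1j − 1(13−j) = 2j − 13.
Set 2j − 13 = -1: j = 6.
C(13,6) = 1716; 3^6 = 729; 1^7 = 1.
Coefficient = 1716 · 729 · 1 = 1250964.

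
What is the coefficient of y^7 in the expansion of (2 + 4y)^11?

The general term is C(11,j)·(2)^j·(4y)^(11-j); the y^7 term has j = 4.
C(11,4) = 330.
Coefficient = C(11,4) · 2^4 · 4^7 = 330 · 16 · 16384 = 86507520.

86507520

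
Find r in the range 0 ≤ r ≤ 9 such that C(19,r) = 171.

C(19,r) increases on 0 ≤ r ≤ 9. C(19,1) = 19 and C(19,2) = 171, so r = 2.

2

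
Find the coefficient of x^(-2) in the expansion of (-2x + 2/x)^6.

General term: C(6,j)·(-2x)^j·(2/x)^(6-j), with x-exponent 1j − 1(6−j) = 2j − 6.
Set 2j − 6 = -2: j = 2.
C(6,2) = 15; (-2)^2 = 4; 2^4 = 16.
Coefficient = 15 · 4 · 16 = 960.

960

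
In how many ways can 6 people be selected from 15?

5005

This is C(15,6) = 5005.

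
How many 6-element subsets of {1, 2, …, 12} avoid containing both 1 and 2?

All 6-subsets: C(12,6) = 924. Those containing both fixed elements: C(10,4) = 210.
924 − 210 = 714.

714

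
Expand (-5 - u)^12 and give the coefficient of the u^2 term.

644531250

The general term is C(12,j)·(-5)^j·(-u)^(12-j); the u^2 term has j = 10.
C(12,10) = 66.
Coefficient = C(12,10) · (-5)^10 = 66 · 9765625 = 644531250.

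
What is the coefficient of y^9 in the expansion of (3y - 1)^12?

-4330260

The general term is C(12,j)·(3y)^j·(-1)^(12-j); the y^9 term has j = 9.
C(12,9) = 220.
Coefficient = C(12,9) · 3^9 · (-1)^3 = 220 · 19683 · (-1) = -4330260.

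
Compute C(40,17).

88732378800

C(40,17) = (40·39·38·37·36·35·34·33·32·31·30·29·28·27·26·25·24) / 17! = 31560991604212034764800000 / 355687428096000 = 88732378800.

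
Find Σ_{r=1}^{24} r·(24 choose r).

Differentiating (1+x)^24 and setting x=1: Σ r·C(24,r) = 24·2^23 = 201326592.

201326592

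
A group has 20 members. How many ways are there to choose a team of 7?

77520

This is C(20,7) = 77520.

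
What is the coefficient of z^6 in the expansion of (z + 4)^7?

The general term is C(7,j)·(z)^j·(4)^(7-j); the z^6 term has j = 6.
C(7,6) = 7.
Coefficient = C(7,6) · 4^1 = 7 · 4 = 28.

28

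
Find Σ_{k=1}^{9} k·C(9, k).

2304

Differentiating (1+x)^9 and setting x=1: Σ k·C(9,k) = 9·2^8 = 2304.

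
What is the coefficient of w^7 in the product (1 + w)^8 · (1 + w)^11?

(1 + w)^8(1 + w)^11 = (1 + w)^19, so the coefficient of w^7 is C(19,7)·1^7 = 50388·1 = 50388.

50388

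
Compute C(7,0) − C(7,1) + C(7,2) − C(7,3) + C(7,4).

15

The partial alternating sum Σ_{k=0}^{4} (−1)^k C(7,k) = (−1)^4 C(6,4) = 15.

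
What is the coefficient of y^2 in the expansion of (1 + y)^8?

28

The general term is C(8,j)·(1)^j·(y)^(8-j); the y^2 term has j = 6.
C(8,6) = 28.
Coefficient = C(8,6) = 28.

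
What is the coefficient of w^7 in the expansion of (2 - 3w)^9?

-314928

The general term is C(9,j)·(2)^j·(-3w)^(9-j); the w^7 term has j = 2.
C(9,2) = 36.
Coefficient = C(9,2) · 2^2 · (-3)^7 = 36 · 4 · (-2187) = -314928.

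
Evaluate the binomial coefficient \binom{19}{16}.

969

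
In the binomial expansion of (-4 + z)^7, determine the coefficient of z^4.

The general term is C(7,j)·(-4)^j·(z)^(7-j); the z^4 term has j = 3.
C(7,3) = 35.
Coefficient = C(7,3) · (-4)^3 = 35 · (-64) = -2240.

-2240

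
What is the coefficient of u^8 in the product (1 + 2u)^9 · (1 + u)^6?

Coefficient of u^8 = Σ_{j} C(9,j)·2^j·C(6,8-j)·1^(8-j) for j from 2 to 8.
= 144 + 4032 + 30240 + 80640 + 80640 + 27648 + 2304 = 225648.

225648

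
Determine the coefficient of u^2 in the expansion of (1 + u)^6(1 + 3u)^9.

Coefficient of u^2 = Σ_{j} C(6,j)·1^j·C(9,2-j)·3^(2-j) for j from 0 to 2.
= 324 + 162 + 15 = 501.

501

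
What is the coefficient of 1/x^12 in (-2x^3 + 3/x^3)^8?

81648

General term: C(8,j)·(-2x^3)^j·(3/x^3)^(8-j), with x-exponent 3j − 3(8−j) = 6j − 24.
Set 6j − 24 = -12: j = 2.
C(8,2) = 28; (-2)^2 = 4; 3^6 = 729.
Coefficient = 28 · 4 · 729 = 81648.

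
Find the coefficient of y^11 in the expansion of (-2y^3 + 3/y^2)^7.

-6048

General term: C(7,j)·(-2y^3)^j·(3/y^2)^(7-j), with y-exponent 3j − 2(7−j) = 5j − 14.
Set 5j − 14 = 11: j = 5.
C(7,5) = 21; (-2)^5 = -32; 3^2 = 9.
Coefficient = 21 · (-32) · 9 = -6048.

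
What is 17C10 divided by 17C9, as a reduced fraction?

4/5

C(n,k+1)/C(n,k) = (n−k)/(k+1) = (17−9)/(9+1) = 8/10 = 4/5.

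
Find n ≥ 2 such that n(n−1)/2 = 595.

35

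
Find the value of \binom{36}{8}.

30260340

C(36,8) = (36·35·34·33·32·31·30·29) / 8! = 1220096908800 / 40320 = 30260340.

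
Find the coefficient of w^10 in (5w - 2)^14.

156406250000

The general term is C(14,j)·(5w)^j·(-2)^(14-j); the w^10 term has j = 10.
C(14,10) = 1001.
Coefficient = C(14,10) · 5^10 · (-2)^4 = 1001 · 9765625 · 16 = 156406250000.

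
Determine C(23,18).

33649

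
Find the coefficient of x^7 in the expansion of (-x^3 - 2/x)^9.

General term: C(9,j)·(-x^3)^j·(-2/x)^(9-j), with x-exponent 3j − 1(9−j) = 4j − 9.
Set 4j − 9 = 7: j = 4.
C(9,4) = 126; (-1)^4 = 1; (-2)^5 = -32.
Coefficient = 126 · 1 · (-32) = -4032.

-4032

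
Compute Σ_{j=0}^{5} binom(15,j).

4944

1 + 15 + 105 + 455 + 1365 + 3003 = 4944.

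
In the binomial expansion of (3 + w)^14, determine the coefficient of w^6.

19702683

The general term is C(14,j)·(3)^j·(w)^(14-j); the w^6 term has j = 8.
C(14,8) = 3003.
Coefficient = C(14,8) · 3^8 = 3003 · 6561 = 19702683.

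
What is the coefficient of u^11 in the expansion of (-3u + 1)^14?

-64481508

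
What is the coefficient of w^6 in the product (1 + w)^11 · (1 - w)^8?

Coefficient of w^6 = Σ_{j} C(11,j)·1^j·C(8,6-j)·(-1)^(6-j) for j from 0 to 6.
= 28 + (-616) + 3850 + (-9240) + 9240 + (-3696) + 462 = 28.

28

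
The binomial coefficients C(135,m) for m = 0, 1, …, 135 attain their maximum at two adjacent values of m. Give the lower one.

67

For odd n = 135, C(135,m) peaks at m = (n−1)/2 and (n+1)/2; the lower is 67.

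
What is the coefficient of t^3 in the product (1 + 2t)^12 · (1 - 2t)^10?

-160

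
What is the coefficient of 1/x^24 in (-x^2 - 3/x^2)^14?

22320522

General term: C(14,j)·(-x^2)^j·(-3/x^2)^(14-j), with x-exponent 2j − 2(14−j) = 4j − 28.
Set 4j − 28 = -24: j = 1.
C(14,1) = 14; (-1)^1 = -1; (-3)^13 = -1594323.
Coefficient = 14 · (-1) · (-1594323) = 22320522.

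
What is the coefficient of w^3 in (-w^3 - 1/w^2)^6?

20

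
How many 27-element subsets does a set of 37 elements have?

C(37,27) = C(37,10) by symmetry.
C(37,10) = (37·36·35·34·33·32·31·30·29·28) / 10! = 1264020397516800 / 3628800 = 348330136.

348330136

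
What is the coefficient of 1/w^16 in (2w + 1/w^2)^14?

16016

General term: C(14,j)·(2w)^j·(1/w^2)^(14-j), with w-exponent 1j − 2(14−j) = 3j − 28.
Set 3j − 28 = -16: j = 4.
C(14,4) = 1001; 2^4 = 16; 1^10 = 1.
Coefficient = 1001 · 16 · 1 = 16016.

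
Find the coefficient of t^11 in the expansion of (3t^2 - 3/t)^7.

General term: C(7,j)·(3t^2)^j·(-3/t)^(7-j), with t-exponent 2j − 1(7−j) = 3j − 7.
Set 3j − 7 = 11: j = 6.
C(7,6) = 7; 3^6 = 729; (-3)^1 = -3.
Coefficient = 7 · 729 · (-3) = -15309.

-15309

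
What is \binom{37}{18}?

C(37,18) = (37·36·35·34·33·32·31·30·29·28·27·26·25·24·23·22·21·20) / 18! = 113146793787569865523200000 / 6402373705728000 = 17672631900.

17672631900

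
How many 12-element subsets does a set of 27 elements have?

17383860

C(27,12) = (27·26·25·24·23·22·21·20·19·18·17·16) / 12! = 8326896754176000 / 479001600 = 17383860.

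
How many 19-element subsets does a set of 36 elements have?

8597496600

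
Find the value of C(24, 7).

346104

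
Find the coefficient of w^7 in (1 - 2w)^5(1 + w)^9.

Coefficient of w^7 = Σ_{j} C(5,j)·(-2)^j·C(9,7-j)·1^(7-j) for j from 0 to 5.
= 36 + (-840) + 5040 + (-10080) + 6720 + (-1152) = -276.

-276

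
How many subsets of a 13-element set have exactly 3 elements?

286

Choose the 3 positions: C(13,3) = 286.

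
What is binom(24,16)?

C(24,16) = C(24,8) by symmetry.
C(24,8) = (24·23·22·21·20·19·18·17) / 8! = 29654190720 / 40320 = 735471.

735471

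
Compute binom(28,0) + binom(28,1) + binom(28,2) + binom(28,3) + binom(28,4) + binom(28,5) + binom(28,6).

499178

1 + 28 + 378 + 3276 + 20475 + 98280 + 376740 = 499178.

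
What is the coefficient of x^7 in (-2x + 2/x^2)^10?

-10240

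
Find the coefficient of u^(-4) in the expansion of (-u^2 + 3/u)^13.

-16888014

General term: C(13,j)·(-u^2)^j·(3/u)^(13-j), with u-exponent 2j − 1(13−j) = 3j − 13.
Set 3j − 13 = -4: j = 3.
C(13,3) = 286; (-1)^3 = -1; 3^10 = 59049.
Coefficient = 286 · (-1) · 59049 = -16888014.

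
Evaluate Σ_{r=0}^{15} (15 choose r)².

Σ C(15,r)² is the coefficient of x^15 in (1+x)^15(1+x)^15 = (1+x)^30, i.e. C(30,15) = 155117520.

155117520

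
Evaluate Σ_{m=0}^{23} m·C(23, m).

Differentiating (1+x)^23 and setting x=1: Σ m·C(23,m) = 23·2^22 = 96468992.

96468992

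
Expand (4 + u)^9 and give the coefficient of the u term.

589824

The general term is C(9,j)·(4)^j·(u)^(9-j); the u^1 term has j = 8.
C(9,8) = 9.
Coefficient = C(9,8) · 4^8 = 9 · 65536 = 589824.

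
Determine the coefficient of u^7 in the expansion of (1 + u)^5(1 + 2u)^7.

Coefficient of u^7 = Σ_{j} C(5,j)·1^j·C(7,7-j)·2^(7-j) for j from 0 to 5.
= 128 + 2240 + 6720 + 5600 + 1400 + 84 = 16172.

16172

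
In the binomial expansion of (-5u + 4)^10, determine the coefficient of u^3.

The general term is C(10,j)·(-5u)^j·(4)^(10-j); the u^3 term has j = 3.
C(10,3) = 120.
Coefficient = C(10,3) · (-5)^3 · 4^7 = 120 · (-125) · 16384 = -245760000.

-245760000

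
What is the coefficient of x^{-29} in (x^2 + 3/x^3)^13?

13817466

General term: C(13,j)·(x^2)^j·(3/x^3)^(13-j), with x-exponent 2j − 3(13−j) = 5j − 39.
Set 5j − 39 = -29: j = 2.
C(13,2) = 78; 1^2 = 1; 3^11 = 177147.
Coefficient = 78 · 1 · 177147 = 13817466.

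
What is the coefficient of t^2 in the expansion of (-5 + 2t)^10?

70312500

The general term is C(10,j)·(-5)^j·(2t)^(10-j); the t^2 term has j = 8.
C(10,8) = 45.
Coefficient = C(10,8) · (-5)^8 · 2^2 = 45 · 390625 · 4 = 70312500.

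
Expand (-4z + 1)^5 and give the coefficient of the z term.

-20

The general term is C(5,j)·(-4z)^j·(1)^(5-j); the z^1 term has j = 1.
C(5,1) = 5.
Coefficient = C(5,1) · (-4)^1 = 5 · (-4) = -20.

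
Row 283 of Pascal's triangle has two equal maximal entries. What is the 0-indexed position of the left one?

For odd n = 283, C(283,r) peaks at r = (n−1)/2 and (n+1)/2; the lower is 141.

141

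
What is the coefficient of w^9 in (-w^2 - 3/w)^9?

General term: C(9,j)·(-w^2)^j·(-3/w)^(9-j), with w-exponent 2j − 1(9−j) = 3j − 9.
Set 3j − 9 = 9: j = 6.
C(9,6) = 84; (-1)^6 = 1; (-3)^3 = -27.
Coefficient = 84 · 1 · (-27) = -2268.

-2268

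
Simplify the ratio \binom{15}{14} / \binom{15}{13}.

C(n,k+1)/C(n,k) = (n−k)/(k+1) = (15−13)/(13+1) = 2/14 = 1/7.

1/7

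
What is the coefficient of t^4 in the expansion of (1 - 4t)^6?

3840

The general term is C(6,j)·(1)^j·(-4t)^(6-j); the t^4 term has j = 2.
C(6,2) = 15.
Coefficient = C(6,2) · (-4)^4 = 15 · 256 = 3840.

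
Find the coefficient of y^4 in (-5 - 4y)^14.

2502500000000

The general term is C(14,j)·(-5)^j·(-4y)^(14-j); the y^4 term has j = 10.
C(14,10) = 1001.
Coefficient = C(14,10) · (-5)^10 · (-4)^4 = 1001 · 9765625 · 256 = 2502500000000.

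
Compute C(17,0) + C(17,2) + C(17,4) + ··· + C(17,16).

65536

Half of (1+1)^17 + (1−1)^17 gives the even-index sum: 2^16 = 65536.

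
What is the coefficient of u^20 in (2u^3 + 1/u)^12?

General term: C(12,j)·(2u^3)^j·(1/u)^(12-j), with u-exponent 3j − 1(12−j) = 4j − 12.
Set 4j − 12 = 20: j = 8.
C(12,8) = 495; 2^8 = 256; 1^4 = 1.
Coefficient = 495 · 256 · 1 = 126720.

126720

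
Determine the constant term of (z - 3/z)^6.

General term: C(6,j)·(z)^j·(-3/z)^(6-j), with z-exponent 1j − 1(6−j) = 2j − 6.
Set 2j − 6 = 0: j = 3.
C(6,3) = 20; 1^3 = 1; (-3)^3 = -27.
Coefficient = 20 · 1 · (-27) = -540.

-540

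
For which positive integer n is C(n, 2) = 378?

n(n−1)/2 = 378 ⇒ n(n−1) = 756. Since 28·27 = 756, n = 28.

28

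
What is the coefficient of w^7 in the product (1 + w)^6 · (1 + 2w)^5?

3530

Coefficient of w^7 = Σ_{j} C(6,j)·1^j·C(5,7-j)·2^(7-j) for j from 2 to 6.
= 480 + 1600 + 1200 + 240 + 10 = 3530.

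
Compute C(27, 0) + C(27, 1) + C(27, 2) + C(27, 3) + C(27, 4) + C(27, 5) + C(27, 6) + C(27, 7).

1285624

1 + 27 + 351 + 2925 + 17550 + 80730 + 296010 + 888030 = 1285624.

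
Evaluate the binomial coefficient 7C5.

C(7,5) = C(7,2) by symmetry.
C(7,2) = (7·6) / 2! = 42 / 2 = 21.

21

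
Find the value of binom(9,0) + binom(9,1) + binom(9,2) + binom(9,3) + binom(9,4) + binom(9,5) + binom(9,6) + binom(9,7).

502

1 + 9 + 36 + 84 + 126 + 126 + 84 + 36 = 502.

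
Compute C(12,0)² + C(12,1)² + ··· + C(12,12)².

Σ C(12,r)² is the coefficient of x^12 in (1+x)^12(1+x)^12 = (1+x)^24, i.e. C(24,12) = 2704156.

2704156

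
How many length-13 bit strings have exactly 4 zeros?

715

Choose the 4 positions: C(13,4) = 715.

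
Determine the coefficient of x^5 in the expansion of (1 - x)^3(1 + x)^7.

0

Coefficient of x^5 = Σ_{j} C(3,j)·(-1)^j·C(7,5-j)·1^(5-j) for j from 0 to 3.
= 21 + (-105) + 105 + (-21) = 0.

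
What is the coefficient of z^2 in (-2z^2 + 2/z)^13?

-10543104

General term: C(13,j)·(-2z^2)^j·(2/z)^(13-j), with z-exponent 2j − 1(13−j) = 3j − 13.
Set 3j − 13 = 2: j = 5.
C(13,5) = 1287; (-2)^5 = -32; 2^8 = 256.
Coefficient = 1287 · (-32) · 256 = -10543104.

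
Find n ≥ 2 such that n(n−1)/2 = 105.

15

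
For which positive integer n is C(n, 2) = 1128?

n(n−1)/2 = 1128 ⇒ n(n−1) = 2256. Since 48·47 = 2256, n = 48.

48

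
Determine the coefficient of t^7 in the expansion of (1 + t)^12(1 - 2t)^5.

Coefficient of t^7 = Σ_{j} C(12,j)·1^j·C(5,7-j)·(-2)^(7-j) for j from 2 to 7.
= (-2112) + 17600 + (-39600) + 31680 + (-9240) + 792 = -880.

-880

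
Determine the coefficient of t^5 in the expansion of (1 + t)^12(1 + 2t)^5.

Coefficient of t^5 = Σ_{j} C(12,j)·1^j·C(5,5-j)·2^(5-j) for j from 0 to 5.
= 32 + 960 + 5280 + 8800 + 4950 + 792 = 20814.

20814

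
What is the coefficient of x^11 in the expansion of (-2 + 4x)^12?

The general term is C(12,j)·(-2)^j·(4x)^(12-j); the x^11 term has j = 1.
C(12,1) = 12.
Coefficient = C(12,1) · (-2)^1 · 4^11 = 12 · (-2) · 4194304 = -100663296.

-100663296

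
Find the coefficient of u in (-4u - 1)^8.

32

The general term is C(8,j)·(-4u)^j·(-1)^(8-j); the u^1 term has j = 1.
C(8,1) = 8.
Coefficient = C(8,1) · (-4)^1 · (-1)^7 = 8 · (-4) · (-1) = 32.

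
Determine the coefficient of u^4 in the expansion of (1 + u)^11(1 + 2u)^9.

Coefficient of u^4 = Σ_{j} C(11,j)·1^j·C(9,4-j)·2^(4-j) for j from 0 to 4.
= 2016 + 7392 + 7920 + 2970 + 330 = 20628.

20628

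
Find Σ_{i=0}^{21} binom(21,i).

2097152

Setting x = 1 in (1+x)^21 gives Σ C(21,i) = 2^21 = 2097152.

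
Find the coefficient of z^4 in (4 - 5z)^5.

12500

The general term is C(5,j)·(4)^j·(-5z)^(5-j); the z^4 term has j = 1.
C(5,1) = 5.
Coefficient = C(5,1) · 4^1 · (-5)^4 = 5 · 4 · 625 = 12500.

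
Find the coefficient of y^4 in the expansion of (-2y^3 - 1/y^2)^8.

1120

General term: C(8,j)·(-2y^3)^j·(-1/y^2)^(8-j), with y-exponent 3j − 2(8−j) = 5j − 16.
Set 5j − 16 = 4: j = 4.
C(8,4) = 70; (-2)^4 = 16; (-1)^4 = 1.
Coefficient = 70 · 16 · 1 = 1120.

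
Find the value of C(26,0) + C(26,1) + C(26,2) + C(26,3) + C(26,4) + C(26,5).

1 + 26 + 325 + 2600 + 14950 + 65780 = 83682.

83682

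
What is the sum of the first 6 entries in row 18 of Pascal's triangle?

12616

1 + 18 + 153 + 816 + 3060 + 8568 = 12616.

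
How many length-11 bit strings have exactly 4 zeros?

330

Choose the 4 positions: C(11,4) = 330.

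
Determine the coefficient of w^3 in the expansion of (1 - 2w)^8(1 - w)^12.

-3068

Coefficient of w^3 = Σ_{j} C(8,j)·(-2)^j·C(12,3-j)·(-1)^(3-j) for j from 0 to 3.
= (-220) + (-1056) + (-1344) + (-448) = -3068.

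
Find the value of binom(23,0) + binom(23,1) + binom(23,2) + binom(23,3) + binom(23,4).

1 + 23 + 253 + 1771 + 8855 = 10903.

10903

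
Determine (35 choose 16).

C(35,16) = (35·34·33·32·31·30·29·28·27·26·25·24·23·22·21·20) / 16! = 84945040381058457600000 / 20922789888000 = 4059928950.

4059928950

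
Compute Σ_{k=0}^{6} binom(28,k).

1 + 28 + 378 + 3276 + 20475 + 98280 + 376740 = 499178.

499178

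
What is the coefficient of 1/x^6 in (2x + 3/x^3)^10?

General term: C(10,j)·(2x)^j·(3/x^3)^(10-j), with x-exponent 1j − 3(10−j) = 4j − 30.
Set 4j − 30 = -6: j = 6.
C(10,6) = 210; 2^6 = 64; 3^4 = 81.
Coefficient = 210 · 64 · 81 = 1088640.

1088640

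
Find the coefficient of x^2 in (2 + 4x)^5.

The general term is C(5,j)·(2)^j·(4x)^(5-j); the x^2 term has j = 3.
C(5,3) = 10.
Coefficient = C(5,3) · 2^3 · 4^2 = 10 · 8 · 16 = 1280.

1280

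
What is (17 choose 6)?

C(17,6) = (17·16·15·14·13·12) / 6! = 8910720 / 720 = 12376.

12376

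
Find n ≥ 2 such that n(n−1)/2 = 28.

8

n(n−1)/2 = 28 ⇒ n(n−1) = 56. Since 8·7 = 56, n = 8.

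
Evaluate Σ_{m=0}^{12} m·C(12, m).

Since m·C(12,m) = 12·C(11,m−1), the sum is 12·2^11 = 12·2048 = 24576.

24576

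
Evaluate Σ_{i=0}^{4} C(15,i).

1 + 15 + 105 + 455 + 1365 = 1941.

1941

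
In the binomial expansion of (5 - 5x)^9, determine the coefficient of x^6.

164062500

The general term is C(9,j)·(5)^j·(-5x)^(9-j); the x^6 term has j = 3.
C(9,3) = 84.
Coefficient = C(9,3) · 5^3 · (-5)^6 = 84 · 125 · 15625 = 164062500.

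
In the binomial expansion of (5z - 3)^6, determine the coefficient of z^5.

-56250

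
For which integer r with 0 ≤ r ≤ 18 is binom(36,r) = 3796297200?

14

C(36,r) increases on 0 ≤ r ≤ 18. C(36,13) = 2310789600 and C(36,14) = 3796297200, so r = 14.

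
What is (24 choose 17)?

C(24,17) = C(24,7) by symmetry.
C(24,7) = (24·23·22·21·20·19·18) / 7! = 1744364160 / 5040 = 346104.

346104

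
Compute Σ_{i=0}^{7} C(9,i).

502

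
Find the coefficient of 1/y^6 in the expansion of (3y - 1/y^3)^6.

-540

General term: C(6,j)·(3y)^j·(-1/y^3)^(6-j), with y-exponent 1j − 3(6−j) = 4j − 18.
Set 4j − 18 = -6: j = 3.
C(6,3) = 20; 3^3 = 27; (-1)^3 = -1.
Coefficient = 20 · 27 · (-1) = -540.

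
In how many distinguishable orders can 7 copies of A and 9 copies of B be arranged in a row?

11440

Choose positions for the A's: C(16,7) = 11440.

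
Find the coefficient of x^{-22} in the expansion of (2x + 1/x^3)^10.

180

General term: C(10,j)·(2x)^j·(1/x^3)^(10-j), with x-exponent 1j − 3(10−j) = 4j − 30.
Set 4j − 30 = -22: j = 2.
C(10,2) = 45; 2^2 = 4; 1^8 = 1.
Coefficient = 45 · 4 · 1 = 180.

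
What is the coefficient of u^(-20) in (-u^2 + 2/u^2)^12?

-24576

General term: C(12,j)·(-u^2)^j·(2/u^2)^(12-j), with u-exponent 2j − 2(12−j) = 4j − 24.
Set 4j − 24 = -20: j = 1.
C(12,1) = 12; (-1)^1 = -1; 2^11 = 2048.
Coefficient = 12 · (-1) · 2048 = -24576.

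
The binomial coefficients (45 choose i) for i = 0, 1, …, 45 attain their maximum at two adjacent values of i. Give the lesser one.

For odd n = 45, C(45,i) peaks at i = (n−1)/2 and (n+1)/2; the lesser is 22.

22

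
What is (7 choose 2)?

21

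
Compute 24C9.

1307504

C(24,9) = (24·23·22·21·20·19·18·17·16) / 9! = 474467051520 / 362880 = 1307504.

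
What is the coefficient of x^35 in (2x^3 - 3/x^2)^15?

7741440

General term: C(15,j)·(2x^3)^j·(-3/x^2)^(15-j), with x-exponent 3j − 2(15−j) = 5j − 30.
Set 5j − 30 = 35: j = 13.
C(15,13) = 105; 2^13 = 8192; (-3)^2 = 9.
Coefficient = 105 · 8192 · 9 = 7741440.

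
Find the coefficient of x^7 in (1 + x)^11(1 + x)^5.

11440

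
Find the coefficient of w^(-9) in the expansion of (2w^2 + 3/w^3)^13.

General term: C(13,j)·(2w^2)^j·(3/w^3)^(13-j), with w-exponent 2j − 3(13−j) = 5j − 39.
Set 5j − 39 = -9: j = 6.
C(13,6) = 1716; 2^6 = 64; 3^7 = 2187.
Coefficient = 1716 · 64 · 2187 = 240185088.

240185088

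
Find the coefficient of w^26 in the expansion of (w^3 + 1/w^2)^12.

General term: C(12,j)·(w^3)^j·(1/w^2)^(12-j), with w-exponent 3j − 2(12−j) = 5j − 24.
Set 5j − 24 = 26: j = 10.
C(12,10) = 66; 1^10 = 1; 1^2 = 1.
Coefficient = 66 · 1 · 1 = 66.

66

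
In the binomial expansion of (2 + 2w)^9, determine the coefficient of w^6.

The general term is C(9,j)·(2)^j·(2w)^(9-j); the w^6 term has j = 3.
C(9,3) = 84.
Coefficient = C(9,3) · 2^3 · 2^6 = 84 · 8 · 64 = 43008.

43008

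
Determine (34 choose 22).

548354040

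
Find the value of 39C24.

25140840660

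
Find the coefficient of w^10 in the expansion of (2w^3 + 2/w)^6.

General term: C(6,j)·(2w^3)^j·(2/w)^(6-j), with w-exponent 3j − 1(6−j) = 4j − 6.
Set 4j − 6 = 10: j = 4.
C(6,4) = 15; 2^4 = 16; 2^2 = 4.
Coefficient = 15 · 16 · 4 = 960.

960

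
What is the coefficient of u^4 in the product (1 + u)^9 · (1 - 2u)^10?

-354

Coefficient of u^4 = Σ_{j} C(9,j)·1^j·C(10,4-j)·(-2)^(4-j) for j from 0 to 4.
= 3360 + (-8640) + 6480 + (-1680) + 126 = -354.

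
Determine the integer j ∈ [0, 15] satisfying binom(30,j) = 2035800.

7

C(30,j) increases on 0 ≤ j ≤ 15. C(30,6) = 593775 and C(30,7) = 2035800, so j = 7.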